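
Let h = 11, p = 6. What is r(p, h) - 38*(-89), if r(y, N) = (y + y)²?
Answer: 3526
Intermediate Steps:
r(y, N) = 4*y² (r(y, N) = (2*y)² = 4*y²)
r(p, h) - 38*(-89) = 4*6² - 38*(-89) = 4*36 + 3382 = 144 + 3382 = 3526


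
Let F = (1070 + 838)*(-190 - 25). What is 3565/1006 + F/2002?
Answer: -202772095/1007006 ≈ -201.36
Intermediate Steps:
F = -410220 (F = 1908*(-215) = -410220)
3565/1006 + F/2002 = 3565/1006 - 410220/2002 = 3565*(1/1006) - 410220*1/2002 = 3565/1006 - 205110/1001 = -202772095/1007006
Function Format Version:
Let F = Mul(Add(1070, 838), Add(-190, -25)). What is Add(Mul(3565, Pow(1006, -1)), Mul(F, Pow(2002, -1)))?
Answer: Rational(-202772095, 1007006) ≈ -201.36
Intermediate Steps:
F = -410220 (F = Mul(1908, -215) = -410220)
Add(Mul(3565, Pow(1006, -1)), Mul(F, Pow(2002, -1))) = Add(Mul(3565, Pow(1006, -1)), Mul(-410220, Pow(2002, -1))) = Add(Mul(3565, Rational(1, 1006)), Mul(-410220, Rational(1, 2002))) = Add(Rational(3565, 1006), Rational(-205110, 1001)) = Rational(-202772095, 1007006)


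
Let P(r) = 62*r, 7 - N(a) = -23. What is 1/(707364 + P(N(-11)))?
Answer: 1/709224 ≈ 1.4100e-6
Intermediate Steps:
N(a) = 30 (N(a) = 7 - 1*(-23) = 7 + 23 = 30)
1/(707364 + P(N(-11))) = 1/(707364 + 62*30) = 1/(707364 + 1860) = 1/709224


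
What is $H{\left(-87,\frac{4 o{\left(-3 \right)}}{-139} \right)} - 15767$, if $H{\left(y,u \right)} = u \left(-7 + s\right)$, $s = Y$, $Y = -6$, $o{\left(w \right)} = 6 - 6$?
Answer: $-15767$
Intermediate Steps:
$o{\left(w \right)} = 0$ ($o{\left(w \right)} = 6 - 6 = 0$)
$s = -6$
$H{\left(y,u \right)} = - 13 u$ ($H{\left(y,u \right)} = u \left(-7 - 6\right) = u \left(-13\right) = - 13 u$)
$H{\left(-87,\frac{4 o{\left(-3 \right)}}{-139} \right)} - 15767 = - 13 \frac{4 \cdot 0}{-139} - 15767 = - 13 \cdot 0 \left(- \frac{1}{139}\right) - 15767 = \left(-13\right) 0 - 15767 = 0 - 15767 = -15767$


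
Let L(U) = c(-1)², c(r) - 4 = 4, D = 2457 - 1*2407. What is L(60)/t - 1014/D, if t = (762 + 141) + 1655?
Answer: -647653/31975 ≈ -20.255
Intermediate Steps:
D = 50 (D = 2457 - 2407 = 50)
c(r) = 8 (c(r) = 4 + 4 = 8)
t = 2558 (t = 903 + 1655 = 2558)
L(U) = 64 (L(U) = 8² = 64)
L(60)/t - 1014/D = 64/2558 - 1014/50 = 64*(1/2558) - 1014*1/50 = 32/1279 - 507/25 = -647653/31975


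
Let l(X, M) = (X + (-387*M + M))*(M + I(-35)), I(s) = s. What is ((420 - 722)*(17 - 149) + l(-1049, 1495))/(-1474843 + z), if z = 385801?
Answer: 422006938/544521 ≈ 775.01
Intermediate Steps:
l(X, M) = (-35 + M)*(X - 386*M) (l(X, M) = (X + (-387*M + M))*(M - 35) = (X - 386*M)*(-35 + M) = (-35 + M)*(X - 386*M))
((420 - 722)*(17 - 149) + l(-1049, 1495))/(-1474843 + z) = ((420 - 722)*(17 - 149) + (-386*1495**2 - 35*(-1049) + 13510*1495 + 1495*(-1049)))/(-1474843 + 385801) = (-302*(-132) + (-386*2235025 + 36715 + 20197450 - 1568255))/(-1089042) = (39864 + (-862719650 + 36715 + 20197450 - 1568255))*(-1/1089042) = (39864 - 844053740)*(-1/1089042) = -844013876*(-1/1089042) = 422006938/544521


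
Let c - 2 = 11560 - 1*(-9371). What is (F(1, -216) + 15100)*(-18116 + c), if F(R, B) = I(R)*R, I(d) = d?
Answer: 42539517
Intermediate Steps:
c = 20933 (c = 2 + (11560 - 1*(-9371)) = 2 + (11560 + 9371) = 2 + 20931 = 20933)
F(R, B) = R² (F(R, B) = R*R = R²)
(F(1, -216) + 15100)*(-18116 + c) = (1² + 15100)*(-18116 + 20933) = (1 + 15100)*2817 = 15101*2817 = 42539517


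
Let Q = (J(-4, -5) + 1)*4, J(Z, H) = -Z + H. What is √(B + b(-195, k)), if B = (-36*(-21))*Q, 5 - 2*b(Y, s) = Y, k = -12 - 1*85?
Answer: 10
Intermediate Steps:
k = -97 (k = -12 - 85 = -97)
b(Y, s) = 5/2 - Y/2
J(Z, H) = H - Z
Q = 0 (Q = ((-5 - 1*(-4)) + 1)*4 = ((-5 + 4) + 1)*4 = (-1 + 1)*4 = 0*4 = 0)
B = 0 (B = -36*(-21)*0 = 756*0 = 0)
√(B + b(-195, k)) = √(0 + (5/2 - ½*(-195))) = √(0 + (5/2 + 195/2)) = √(0 + 100) = √100 = 10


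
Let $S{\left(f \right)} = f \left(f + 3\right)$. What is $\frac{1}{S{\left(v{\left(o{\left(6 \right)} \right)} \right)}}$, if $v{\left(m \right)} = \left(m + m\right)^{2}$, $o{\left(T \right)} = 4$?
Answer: $\frac{1}{4288} \approx 0.00023321$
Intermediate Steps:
$v{\left(m \right)} = 4 m^{2}$ ($v{\left(m \right)} = \left(2 m\right)^{2} = 4 m^{2}$)
$S{\left(f \right)} = f \left(3 + f\right)$
$\frac{1}{S{\left(v{\left(o{\left(6 \right)} \right)} \right)}} = \frac{1}{4 \cdot 4^{2} \left(3 + 4 \cdot 4^{2}\right)} = \frac{1}{4 \cdot 16 \left(3 + 4 \cdot 16\right)} = \frac{1}{64 \left(3 + 64\right)} = \frac{1}{64 \cdot 67} = \frac{1}{4288}$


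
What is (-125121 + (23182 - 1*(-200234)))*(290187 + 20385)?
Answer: 30527674740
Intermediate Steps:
(-125121 + (23182 - 1*(-200234)))*(290187 + 20385) = (-125121 + (23182 + 200234))*310572 = (-125121 + 223416)*310572 = 98295*310572 = 30527674740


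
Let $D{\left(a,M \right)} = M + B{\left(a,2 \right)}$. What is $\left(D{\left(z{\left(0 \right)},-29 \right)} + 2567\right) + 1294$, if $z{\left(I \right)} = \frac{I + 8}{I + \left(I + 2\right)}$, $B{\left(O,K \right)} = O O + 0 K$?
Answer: $3848$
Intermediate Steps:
$B{\left(O,K \right)} = O^{2}$ ($B{\left(O,K \right)} = O^{2} + 0 = O^{2}$)
$z{\left(I \right)} = \frac{8 + I}{2 + 2 I}$ ($z{\left(I \right)} = \frac{8 + I}{I + \left(2 + I\right)} = \frac{8 + I}{2 + 2 I}$)
$D{\left(a,M \right)} = M + a^{2}$
$\left(D{\left(z{\left(0 \right)},-29 \right)} + 2567\right) + 1294 = \left(\left(-29 + \left(\frac{8 + 0}{2 \left(1 + 0\right)}\right)^{2}\right) + 2567\right) + 1294 = \left(\left(-29 + \left(\frac{1}{2} \cdot 1^{-1} \cdot 8\right)^{2}\right) + 2567\right) + 1294 = \left(\left(-29 + \left(\frac{1}{2} \cdot 1 \cdot 8\right)^{2}\right) + 2567\right) + 1294 = \left(\left(-29 + 4^{2}\right) + 2567\right) + 1294 = \left(\left(-29 + 16\right) + 2567\right) + 1294 = \left(-13 + 2567\right) + 1294 = 2554 + 1294 = 3848$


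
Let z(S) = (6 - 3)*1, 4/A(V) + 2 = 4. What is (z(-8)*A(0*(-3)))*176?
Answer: 1056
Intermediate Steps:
A(V) = 2 (A(V) = 4/(-2 + 4) = 4/2 = 4*(½) = 2)
z(S) = 3 (z(S) = 3*1 = 3)
(z(-8)*A(0*(-3)))*176 = (3*2)*176 = 6*176 = 1056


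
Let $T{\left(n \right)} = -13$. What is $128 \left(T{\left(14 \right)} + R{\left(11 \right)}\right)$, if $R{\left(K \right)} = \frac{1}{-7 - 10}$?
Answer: $- \frac{28416}{17} \approx -1671.5$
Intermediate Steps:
$R{\left(K \right)} = - \frac{1}{17}$ ($R{\left(K \right)} = \frac{1}{-17} = - \frac{1}{17}$)
$128 \left(T{\left(14 \right)} + R{\left(11 \right)}\right) = 128 \left(-13 - \frac{1}{17}\right) = 128 \left(- \frac{222}{17}\right) = - \frac{28416}{17}$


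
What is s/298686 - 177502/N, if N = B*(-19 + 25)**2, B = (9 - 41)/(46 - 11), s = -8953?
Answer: 154633114097/28673856 ≈ 5392.8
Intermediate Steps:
B = -32/35 ≈ -0.91429
N = -1152/35 (N = -32*(-19 + 25)**2/35 = -32/35*6**2 = -32/35*36 = -1152/35 ≈ -32.914)
s/298686 - 177502/N = -8953/298686 - 177502/(-1152/35) = -8953*1/298686 - 177502*(-35/1152) = -8953/298686 + 3106285/576 = 154633114097/28673856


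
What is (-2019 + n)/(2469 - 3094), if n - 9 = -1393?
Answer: 3403/625 ≈ 5.4448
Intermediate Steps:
n = -1384 (n = 9 - 1393 = -1384)
(-2019 + n)/(2469 - 3094) = (-2019 - 1384)/(2469 - 3094) = -3403/(-625) = -3403*(-1/625) = 3403/625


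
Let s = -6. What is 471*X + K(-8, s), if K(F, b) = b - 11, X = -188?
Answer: -88565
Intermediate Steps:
K(F, b) = -11 + b
471*X + K(-8, s) = 471*(-188) + (-11 - 6) = -88548 - 17 = -88565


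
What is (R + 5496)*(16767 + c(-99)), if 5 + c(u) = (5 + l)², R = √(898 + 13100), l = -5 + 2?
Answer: 92145936 + 16766*√13998 ≈ 9.4130e+7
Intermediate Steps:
l = -3
R = √13998 ≈ 118.31
c(u) = -1 (c(u) = -5 + (5 - 3)² = -5 + 2² = -5 + 4 = -1)
(R + 5496)*(16767 + c(-99)) = (√13998 + 5496)*(16767 - 1) = (5496 + √13998)*16766 = 92145936 + 16766*√13998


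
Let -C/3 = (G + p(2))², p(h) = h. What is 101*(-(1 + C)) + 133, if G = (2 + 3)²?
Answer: 220919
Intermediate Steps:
G = 25 (G = 5² = 25)
C = -2187 (C = -3*(25 + 2)² = -3*27² = -3*729 = -2187)
101*(-(1 + C)) + 133 = 101*(-(1 - 2187)) + 133 = 101*(-1*(-2186)) + 133 = 101*2186 + 133 = 220786 + 133 = 220919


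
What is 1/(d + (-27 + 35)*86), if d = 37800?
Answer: 1/38488 ≈ 2.5982e-5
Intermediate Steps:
1/(d + (-27 + 35)*86) = 1/(37800 + (-27 + 35)*86) = 1/(37800 + 8*86) = 1/(37800 + 688) = 1/38488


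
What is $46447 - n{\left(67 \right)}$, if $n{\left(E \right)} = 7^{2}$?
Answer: $46398$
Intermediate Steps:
$n{\left(E \right)} = 49$
$46447 - n{\left(67 \right)} = 46447 - 49 = 46398$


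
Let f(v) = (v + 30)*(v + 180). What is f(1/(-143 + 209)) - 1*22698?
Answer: -75336227/4356 ≈ -17295.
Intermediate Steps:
f(v) = (30 + v)*(180 + v)
f(1/(-143 + 209)) - 1*22698 = (5400 + (1/(-143 + 209))**2 + 210/(-143 + 209)) - 1*22698 = (5400 + (1/66)**2 + 210/66) - 22698 = (5400 + (1/66)**2 + 210*(1/66)) - 22698 = (5400 + 1/4356 + 35/11) - 22698 = 23536261/4356 - 22698 = -75336227/4356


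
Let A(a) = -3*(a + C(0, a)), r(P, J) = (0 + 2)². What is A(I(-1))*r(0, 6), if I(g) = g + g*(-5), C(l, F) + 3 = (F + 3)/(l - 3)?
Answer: 16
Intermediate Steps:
C(l, F) = -3 + (3 + F)/(-3 + l) (C(l, F) = -3 + (F + 3)/(l - 3) = -3 + (3 + F)/(-3 + l))
r(P, J) = 4 (r(P, J) = 2² = 4)
I(g) = -4*g (I(g) = g - 5*g = -4*g)
A(a) = 12 - 2*a (A(a) = -3*(a + (12 + a - 3*0)/(-3 + 0)) = -3*(a + (12 + a + 0)/(-3)) = -3*(a - (12 + a)/3) = -3*(a + (-4 - a/3)) = -3*(-4 + 2*a/3) = 12 - 2*a)
A(I(-1))*r(0, 6) = (12 - (-8)*(-1))*4 = (12 - 2*4)*4 = (12 - 8)*4 = 4*4 = 16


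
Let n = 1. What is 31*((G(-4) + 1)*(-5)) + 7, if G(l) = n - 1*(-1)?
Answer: -458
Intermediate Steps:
G(l) = 2 (G(l) = 1 - 1*(-1) = 1 + 1 = 2)
31*((G(-4) + 1)*(-5)) + 7 = 31*((2 + 1)*(-5)) + 7 = 31*(3*(-5)) + 7 = 31*(-15) + 7 = -465 + 7 = -458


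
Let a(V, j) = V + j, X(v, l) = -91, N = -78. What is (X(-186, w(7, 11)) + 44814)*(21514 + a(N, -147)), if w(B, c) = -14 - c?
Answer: 952107947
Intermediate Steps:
(X(-186, w(7, 11)) + 44814)*(21514 + a(N, -147)) = (-91 + 44814)*(21514 + (-78 - 147)) = 44723*(21514 - 225) = 44723*21289 = 952107947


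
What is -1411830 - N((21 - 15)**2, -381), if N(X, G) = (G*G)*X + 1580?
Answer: -6639206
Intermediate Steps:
N(X, G) = 1580 + X*G**2 (N(X, G) = G**2*X + 1580 = X*G**2 + 1580 = 1580 + X*G**2)
-1411830 - N((21 - 15)**2, -381) = -1411830 - (1580 + (21 - 15)**2*(-381)**2) = -1411830 - (1580 + 6**2*145161) = -1411830 - (1580 + 36*145161) = -1411830 - (1580 + 5225796) = -1411830 - 1*5227376 = -1411830 - 5227376 = -6639206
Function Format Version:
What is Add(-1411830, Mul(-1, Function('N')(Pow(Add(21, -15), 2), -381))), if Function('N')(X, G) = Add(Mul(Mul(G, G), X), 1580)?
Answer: -6639206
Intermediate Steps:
Function('N')(X, G) = Add(1580, Mul(X, Pow(G, 2))) (Function('N')(X, G) = Add(Mul(Pow(G, 2), X), 1580) = Add(Mul(X, Pow(G, 2)), 1580) = Add(1580, Mul(X, Pow(G, 2))))
Add(-1411830, Mul(-1, Function('N')(Pow(Add(21, -15), 2), -381))) = Add(-1411830, Mul(-1, Add(1580, Mul(Pow(Add(21, -15), 2), Pow(-381, 2))))) = Add(-1411830, Mul(-1, Add(1580, Mul(Pow(6, 2), 145161)))) = Add(-1411830, Mul(-1, Add(1580, Mul(36, 145161)))) = Add(-1411830, Mul(-1, Add(1580, 5225796))) = Add(-1411830, Mul(-1, 5227376)) = Add(-1411830, -5227376) = -6639206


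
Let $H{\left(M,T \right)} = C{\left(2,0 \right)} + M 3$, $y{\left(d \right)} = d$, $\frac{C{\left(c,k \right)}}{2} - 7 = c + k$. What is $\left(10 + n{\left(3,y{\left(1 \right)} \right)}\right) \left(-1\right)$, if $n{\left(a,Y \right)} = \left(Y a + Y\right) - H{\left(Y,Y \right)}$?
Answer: $7$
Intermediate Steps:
$C{\left(c,k \right)} = 14 + 2 c + 2 k$ ($C{\left(c,k \right)} = 14 + 2 \left(c + k\right) = 14 + \left(2 c + 2 k\right) = 14 + 2 c + 2 k$)
$H{\left(M,T \right)} = 18 + 3 M$ ($H{\left(M,T \right)} = \left(14 + 2 \cdot 2 + 2 \cdot 0\right) + M 3 = \left(14 + 4 + 0\right) + 3 M = 18 + 3 M$)
$n{\left(a,Y \right)} = -18 - 2 Y + Y a$ ($n{\left(a,Y \right)} = \left(Y a + Y\right) - \left(18 + 3 Y\right) = \left(Y + Y a\right) - \left(18 + 3 Y\right) = -18 - 2 Y + Y a$)
$\left(10 + n{\left(3,y{\left(1 \right)} \right)}\right) \left(-1\right) = \left(10 - 17\right) \left(-1\right) = \left(-7\right) \left(-1\right) = 7$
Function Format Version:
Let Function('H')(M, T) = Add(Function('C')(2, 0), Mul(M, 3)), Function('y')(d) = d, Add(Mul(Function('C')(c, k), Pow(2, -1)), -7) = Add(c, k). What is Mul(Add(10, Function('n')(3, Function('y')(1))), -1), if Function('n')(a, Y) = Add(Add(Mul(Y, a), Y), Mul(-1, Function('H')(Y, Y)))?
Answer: 7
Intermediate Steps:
Function('C')(c, k) = Add(14, Mul(2, c), Mul(2, k)) (Function('C')(c, k) = Add(14, Mul(2, Add(c, k))) = Add(14, Add(Mul(2, c), Mul(2, k))) = Add(14, Mul(2, c), Mul(2, k)))
Function('H')(M, T) = Add(18, Mul(3, M)) (Function('H')(M, T) = Add(Add(14, Mul(2, 2), Mul(2, 0)), Mul(M, 3)) = Add(Add(14, 4, 0), Mul(3, M)) = Add(18, Mul(3, M)))
Function('n')(a, Y) = Add(-18, Mul(-2, Y), Mul(Y, a)) (Function('n')(a, Y) = Add(Add(Mul(Y, a), Y), Mul(-1, Add(18, Mul(3, Y)))) = Add(Add(Y, Mul(Y, a)), Add(-18, Mul(-3, Y))) = Add(-18, Mul(-2, Y), Mul(Y, a)))
Mul(Add(10, Function('n')(3, Function('y')(1))), -1) = Mul(Add(10, Add(-18, Mul(-2, 1), Mul(1, 3))), -1) = Mul(Add(10, Add(-18, -2, 3)), -1) = Mul(Add(10, -17), -1) = Mul(-7, -1) = 7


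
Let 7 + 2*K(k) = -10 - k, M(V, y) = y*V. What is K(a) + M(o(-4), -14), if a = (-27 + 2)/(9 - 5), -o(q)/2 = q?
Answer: -939/8 ≈ -117.38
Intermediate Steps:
o(q) = -2*q
M(V, y) = V*y
a = -25/4 ≈ -6.2500
K(k) = -17/2 - k/2 (K(k) = -7/2 + (-10 - k)/2 = -7/2 + (-5 - k/2) = -17/2 - k/2)
K(a) + M(o(-4), -14) = (-17/2 - ½*(-25/4)) - 2*(-4)*(-14) = (-17/2 + 25/8) + 8*(-14) = -43/8 - 112 = -939/8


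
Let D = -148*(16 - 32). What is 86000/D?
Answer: 5375/148 ≈ 36.318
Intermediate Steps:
D = 2368 (D = -148*(-16) = 2368)
86000/D = 86000/2368 = 86000*(1/2368) = 5375/148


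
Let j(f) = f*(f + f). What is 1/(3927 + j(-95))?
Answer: 1/21977 ≈ 4.5502e-5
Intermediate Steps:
j(f) = 2*f**2 (j(f) = f*(2*f) = 2*f**2)
1/(3927 + j(-95)) = 1/(3927 + 2*(-95)**2) = 1/(3927 + 2*9025) = 1/(3927 + 18050) = 1/21977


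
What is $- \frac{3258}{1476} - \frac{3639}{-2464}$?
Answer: $- \frac{73793}{101024} \approx -0.73045$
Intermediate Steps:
$- \frac{3258}{1476} - \frac{3639}{-2464} = \left(-3258\right) \frac{1}{1476} - - \frac{3639}{2464} = - \frac{181}{82} + \frac{3639}{2464} = - \frac{73793}{101024}$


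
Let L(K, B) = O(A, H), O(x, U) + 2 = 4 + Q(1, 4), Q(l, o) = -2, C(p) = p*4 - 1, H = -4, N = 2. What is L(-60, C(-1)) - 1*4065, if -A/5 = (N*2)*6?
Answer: -4065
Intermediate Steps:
C(p) = -1 + 4*p (C(p) = 4*p - 1 = -1 + 4*p)
A = -120 (A = -5*2*2*6 = -20*6 = -5*24 = -120)
O(x, U) = 0 (O(x, U) = -2 + (4 - 2) = -2 + 2 = 0)
L(K, B) = 0
L(-60, C(-1)) - 1*4065 = 0 - 1*4065 = 0 - 4065 = -4065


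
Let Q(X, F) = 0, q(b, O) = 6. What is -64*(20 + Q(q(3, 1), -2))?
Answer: -1280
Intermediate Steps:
-64*(20 + Q(q(3, 1), -2)) = -64*(20 + 0) = -64*20 = -1280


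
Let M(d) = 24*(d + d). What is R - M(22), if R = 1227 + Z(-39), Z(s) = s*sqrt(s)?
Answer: 171 - 39*I*sqrt(39) ≈ 171.0 - 243.55*I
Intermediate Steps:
M(d) = 48*d (M(d) = 24*(2*d) = 48*d)
Z(s) = s**(3/2)
R = 1227 - 39*I*sqrt(39) (R = 1227 + (-39)**(3/2) = 1227 - 39*I*sqrt(39) ≈ 1227.0 - 243.55*I)
R - M(22) = (1227 - 39*I*sqrt(39)) - 48*22 = (1227 - 39*I*sqrt(39)) - 1*1056 = (1227 - 39*I*sqrt(39)) - 1056 = 171 - 39*I*sqrt(39)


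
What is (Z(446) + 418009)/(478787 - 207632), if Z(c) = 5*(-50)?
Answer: 139253/90385 ≈ 1.5407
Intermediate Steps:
Z(c) = -250
(Z(446) + 418009)/(478787 - 207632) = (-250 + 418009)/(478787 - 207632) = 417759/271155 = 417759*(1/271155) = 139253/90385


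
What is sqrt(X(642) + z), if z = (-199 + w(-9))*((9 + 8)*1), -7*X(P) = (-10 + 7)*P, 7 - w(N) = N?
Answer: I*sqrt(138957)/7 ≈ 53.253*I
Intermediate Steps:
w(N) = 7 - N
X(P) = 3*P/7 (X(P) = -(-10 + 7)*P/7 = -(-3)*P/7 = 3*P/7)
z = -3111 (z = (-199 + (7 - 1*(-9)))*((9 + 8)*1) = (-199 + (7 + 9))*(17*1) = (-199 + 16)*17 = -183*17 = -3111)
sqrt(X(642) + z) = sqrt((3/7)*642 - 3111) = sqrt(1926/7 - 3111) = sqrt(-19851/7) = I*sqrt(138957)/7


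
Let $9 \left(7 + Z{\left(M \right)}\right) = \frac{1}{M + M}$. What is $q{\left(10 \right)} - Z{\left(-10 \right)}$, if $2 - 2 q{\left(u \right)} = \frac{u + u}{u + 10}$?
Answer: $\frac{1351}{180} \approx 7.5056$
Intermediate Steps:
$Z{\left(M \right)} = -7 + \frac{1}{18 M}$ ($Z{\left(M \right)} = -7 + \frac{1}{9 \left(M + M\right)} = -7 + \frac{1}{9 \cdot 2 M} = -7 + \frac{\frac{1}{2} \frac{1}{M}}{9} = -7 + \frac{1}{18 M}$)
$q{\left(u \right)} = 1 - \frac{u}{10 + u}$ ($q{\left(u \right)} = 1 - \frac{\left(u + u\right) \frac{1}{u + 10}}{2} = 1 - \frac{2 u \frac{1}{10 + u}}{2} = 1 - \frac{u}{10 + u}$)
$q{\left(10 \right)} - Z{\left(-10 \right)} = \frac{10}{10 + 10} - \left(-7 + \frac{1}{18 \left(-10\right)}\right) = \frac{10}{20} - \left(-7 + \frac{1}{18} \left(- \frac{1}{10}\right)\right) = 10 \cdot \frac{1}{20} - \left(-7 - \frac{1}{180}\right) = \frac{1}{2} - - \frac{1261}{180} = \frac{1}{2} + \frac{1261}{180} = \frac{1351}{180}$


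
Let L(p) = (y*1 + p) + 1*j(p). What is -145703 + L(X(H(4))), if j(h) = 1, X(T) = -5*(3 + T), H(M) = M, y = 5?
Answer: -145732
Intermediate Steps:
X(T) = -15 - 5*T
L(p) = 6 + p (L(p) = (5*1 + p) + 1*1 = (5 + p) + 1 = 6 + p)
-145703 + L(X(H(4))) = -145703 + (6 + (-15 - 5*4)) = -145703 + (6 + (-15 - 20)) = -145703 + (6 - 35) = -145703 - 29 = -145732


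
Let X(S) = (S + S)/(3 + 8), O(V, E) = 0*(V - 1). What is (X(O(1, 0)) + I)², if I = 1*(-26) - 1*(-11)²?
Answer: 21609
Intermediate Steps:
O(V, E) = 0 (O(V, E) = 0*(-1 + V) = 0)
X(S) = 2*S/11 (X(S) = (2*S)/11 = (2*S)*(1/11) = 2*S/11)
I = -147 (I = -26 - 1*121 = -26 - 121 = -147)
(X(O(1, 0)) + I)² = ((2/11)*0 - 147)² = (0 - 147)² = (-147)² = 21609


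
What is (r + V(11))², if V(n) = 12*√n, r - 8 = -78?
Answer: 6484 - 1680*√11 ≈ 912.07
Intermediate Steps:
r = -70 (r = 8 - 78 = -70)
(r + V(11))² = (-70 + 12*√11)²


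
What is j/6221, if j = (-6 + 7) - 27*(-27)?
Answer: 730/6221 ≈ 0.11734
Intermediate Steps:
j = 730 (j = 1 + 729 = 730)
j/6221 = 730/6221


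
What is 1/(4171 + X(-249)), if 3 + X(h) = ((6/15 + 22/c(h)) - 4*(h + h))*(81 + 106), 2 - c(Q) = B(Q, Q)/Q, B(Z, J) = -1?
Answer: 2485/941337728 ≈ 2.6399e-6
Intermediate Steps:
c(Q) = 2 + 1/Q (c(Q) = 2 - (-1)/Q = 2 + 1/Q)
X(h) = 359/5 - 1496*h + 4114/(2 + 1/h) (X(h) = -3 + ((6/15 + 22/(2 + 1/h)) - 4*(h + h))*(81 + 106) = -3 + ((6*(1/15) + 22/(2 + 1/h)) - 8*h)*187 = -3 + ((⅖ + 22/(2 + 1/h)) - 8*h)*187 = -3 + (⅖ - 8*h + 22/(2 + 1/h))*187 = -3 + (374/5 - 1496*h + 4114/(2 + 1/h)) = 359/5 - 1496*h + 4114/(2 + 1/h))
1/(4171 + X(-249)) = 1/(4171 + (359 - 14960*(-249)² + 13808*(-249))/(5*(1 + 2*(-249)))) = 1/(4171 + (359 - 14960*62001 - 3438192)/(5*(1 - 498))) = 1/(4171 + (⅕)*(359 - 927534960 - 3438192)/(-497)) = 1/(4171 + (⅕)*(-1/497)*(-930972793)) = 1/(4171 + 930972793/2485) = 1/(941337728/2485) = 2485/941337728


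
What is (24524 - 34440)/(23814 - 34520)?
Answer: 4958/5353 ≈ 0.92621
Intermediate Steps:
(24524 - 34440)/(23814 - 34520) = -9916/(-10706) = -9916*(-1/10706) = 4958/5353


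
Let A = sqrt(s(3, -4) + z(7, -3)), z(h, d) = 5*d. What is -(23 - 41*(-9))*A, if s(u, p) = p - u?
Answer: -392*I*sqrt(22) ≈ -1838.6*I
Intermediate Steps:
A = I*sqrt(22) (A = sqrt((-4 - 1*3) + 5*(-3)) = sqrt((-4 - 3) - 15) = sqrt(-7 - 15) = sqrt(-22) = I*sqrt(22) ≈ 4.6904*I)
-(23 - 41*(-9))*A = -(23 - 41*(-9))*I*sqrt(22) = -(23 + 369)*I*sqrt(22) = -392*I*sqrt(22)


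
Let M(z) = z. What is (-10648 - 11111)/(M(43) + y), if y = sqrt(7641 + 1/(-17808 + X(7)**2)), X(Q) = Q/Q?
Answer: 5553629353/34379381 - 7253*sqrt(2422878933802)/34379381 ≈ -166.85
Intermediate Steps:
X(Q) = 1
y = sqrt(2422878933802)/17807 (y = sqrt(7641 + 1/(-17808 + 1**2)) = sqrt(7641 + 1/(-17808 + 1)) = sqrt(7641 + 1/(-17807)) = sqrt(7641 - 1/17807) = sqrt(136063286/17807) = sqrt(2422878933802)/17807 ≈ 87.413)
(-10648 - 11111)/(M(43) + y) = (-10648 - 11111)/(43 + sqrt(2422878933802)/17807) = -21759/(43 + sqrt(2422878933802)/17807)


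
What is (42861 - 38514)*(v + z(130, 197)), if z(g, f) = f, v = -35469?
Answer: -153327384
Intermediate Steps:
(42861 - 38514)*(v + z(130, 197)) = (42861 - 38514)*(-35469 + 197) = 4347*(-35272) = -153327384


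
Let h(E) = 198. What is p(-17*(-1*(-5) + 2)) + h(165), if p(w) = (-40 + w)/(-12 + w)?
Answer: 26097/131 ≈ 199.21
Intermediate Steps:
p(w) = (-40 + w)/(-12 + w)
p(-17*(-1*(-5) + 2)) + h(165) = (-40 - 17*(-1*(-5) + 2))/(-12 - 17*(-1*(-5) + 2)) + 198 = (-40 - 17*(5 + 2))/(-12 - 17*(5 + 2)) + 198 = (-40 - 17*7)/(-12 - 17*7) + 198 = (-40 - 119)/(-12 - 119) + 198 = -159/(-131) + 198 = -1/131*(-159) + 198 = 159/131 + 198 = 26097/131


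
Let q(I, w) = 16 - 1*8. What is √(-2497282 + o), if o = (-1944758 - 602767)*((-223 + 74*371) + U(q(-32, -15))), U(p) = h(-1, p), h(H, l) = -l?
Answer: I*√69353770357 ≈ 2.6335e+5*I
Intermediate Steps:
q(I, w) = 8 (q(I, w) = 16 - 8 = 8)
U(p) = -p
o = -69351273075 (o = (-1944758 - 602767)*((-223 + 74*371) - 1*8) = -2547525*((-223 + 27454) - 8) = -2547525*(27231 - 8) = -2547525*27223 = -69351273075)
√(-2497282 + o) = √(-2497282 - 69351273075) = √(-69353770357) = I*√69353770357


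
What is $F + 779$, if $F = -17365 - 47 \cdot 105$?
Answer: $-21521$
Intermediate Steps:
$F = -22300$ ($F = -17365 - 4935 = -22300$)
$F + 779 = -22300 + 779 = -21521$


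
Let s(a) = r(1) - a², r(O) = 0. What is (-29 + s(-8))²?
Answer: 8649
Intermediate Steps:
s(a) = -a² (s(a) = 0 - a² = -a²)
(-29 + s(-8))² = (-29 - 1*(-8)²)² = (-29 - 1*64)² = (-29 - 64)² = (-93)² = 8649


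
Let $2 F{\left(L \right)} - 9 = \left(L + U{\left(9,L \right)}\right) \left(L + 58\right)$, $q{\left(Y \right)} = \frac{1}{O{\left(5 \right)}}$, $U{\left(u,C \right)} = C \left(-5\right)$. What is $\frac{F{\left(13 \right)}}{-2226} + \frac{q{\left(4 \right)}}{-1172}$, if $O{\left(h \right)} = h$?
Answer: $\frac{2697241}{3261090} \approx 0.8271$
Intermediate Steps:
$U{\left(u,C \right)} = - 5 C$
$q{\left(Y \right)} = \frac{1}{5}$
$F{\left(L \right)} = \frac{9}{2} - 2 L \left(58 + L\right)$ ($F{\left(L \right)} = \frac{9}{2} + \frac{\left(L - 5 L\right) \left(L + 58\right)}{2} = \frac{9}{2} + \frac{- 4 L \left(58 + L\right)}{2} = \frac{9}{2} + \frac{\left(-4\right) L \left(58 + L\right)}{2} = \frac{9}{2} - 2 L \left(58 + L\right)$)
$\frac{F{\left(13 \right)}}{-2226} + \frac{q{\left(4 \right)}}{-1172} = \frac{\frac{9}{2} - 1508 - 2 \cdot 13^{2}}{-2226} + \frac{1}{5 \left(-1172\right)} = \left(\frac{9}{2} - 1508 - 338\right) \left(- \frac{1}{2226}\right) + \frac{1}{5} \left(- \frac{1}{1172}\right) = \left(\frac{9}{2} - 1508 - 338\right) \left(- \frac{1}{2226}\right) - \frac{1}{5860} = \left(- \frac{3683}{2}\right) \left(- \frac{1}{2226}\right) - \frac{1}{5860} = \frac{3683}{4452} - \frac{1}{5860} = \frac{2697241}{3261090}$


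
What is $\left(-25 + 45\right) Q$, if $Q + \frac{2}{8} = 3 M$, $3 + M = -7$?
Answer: $-605$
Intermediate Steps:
$M = -10$ ($M = -3 - 7 = -10$)
$Q = - \frac{121}{4}$ ($Q = - \frac{1}{4} + 3 \left(-10\right) = - \frac{1}{4} - 30 = - \frac{121}{4} \approx -30.25$)
$\left(-25 + 45\right) Q = \left(-25 + 45\right) \left(- \frac{121}{4}\right) = 20 \left(- \frac{121}{4}\right) = -605$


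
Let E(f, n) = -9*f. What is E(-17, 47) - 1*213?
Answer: -60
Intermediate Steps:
E(-17, 47) - 1*213 = -9*(-17) - 1*213 = 153 - 213 = -60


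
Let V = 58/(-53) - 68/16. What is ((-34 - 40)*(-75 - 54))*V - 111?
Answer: -5419575/106 ≈ -51128.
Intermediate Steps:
V = -1133/212 (V = 58*(-1/53) - 68*1/16 = -58/53 - 17/4 = -1133/212 ≈ -5.3443)
((-34 - 40)*(-75 - 54))*V - 111 = ((-34 - 40)*(-75 - 54))*(-1133/212) - 111 = -74*(-129)*(-1133/212) - 111 = 9546*(-1133/212) - 111 = -5407809/106 - 111 = -5419575/106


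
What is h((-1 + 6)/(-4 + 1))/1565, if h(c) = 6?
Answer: 6/1565 ≈ 0.0038339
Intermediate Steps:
h((-1 + 6)/(-4 + 1))/1565 = 6/1565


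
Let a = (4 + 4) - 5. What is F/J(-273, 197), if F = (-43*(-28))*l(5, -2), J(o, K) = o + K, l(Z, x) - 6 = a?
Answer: -2709/19 ≈ -142.58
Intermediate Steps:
a = 3 (a = 8 - 5 = 3)
l(Z, x) = 9 (l(Z, x) = 6 + 3 = 9)
J(o, K) = K + o
F = 10836 (F = -43*(-28)*9 = 1204*9 = 10836)
F/J(-273, 197) = 10836/(197 - 273) = 10836/(-76) = 10836*(-1/76) = -2709/19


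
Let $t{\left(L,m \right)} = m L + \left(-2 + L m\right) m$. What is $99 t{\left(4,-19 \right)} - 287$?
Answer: $138907$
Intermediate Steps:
$t{\left(L,m \right)} = L m + m \left(-2 + L m\right)$
$99 t{\left(4,-19 \right)} - 287 = 99 \left(- 19 \left(-2 + 4 + 4 \left(-19\right)\right)\right) - 287 = 99 \left(- 19 \left(-2 + 4 - 76\right)\right) - 287 = 99 \left(\left(-19\right) \left(-74\right)\right) - 287 = 99 \cdot 1406 - 287 = 139194 - 287 = 138907$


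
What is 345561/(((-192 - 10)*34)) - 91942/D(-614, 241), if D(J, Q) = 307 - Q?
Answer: -327132341/226644 ≈ -1443.4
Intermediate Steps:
345561/(((-192 - 10)*34)) - 91942/D(-614, 241) = 345561/(((-192 - 10)*34)) - 91942/(307 - 1*241) = 345561/((-202*34)) - 91942/(307 - 241) = 345561/(-6868) - 91942/66 = 345561*(-1/6868) - 91942*1/66 = -345561/6868 - 45971/33 = -327132341/226644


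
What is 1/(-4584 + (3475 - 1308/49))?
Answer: -49/55649 ≈ -0.00088052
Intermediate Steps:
1/(-4584 + (3475 - 1308/49)) = 1/(-4584 + 168967/49) = 1/(-55649/49) = -49/55649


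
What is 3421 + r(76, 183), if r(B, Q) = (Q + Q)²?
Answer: 137377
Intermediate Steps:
r(B, Q) = 4*Q² (r(B, Q) = (2*Q)² = 4*Q²)
3421 + r(76, 183) = 3421 + 4*183² = 3421 + 4*33489 = 3421 + 133956 = 137377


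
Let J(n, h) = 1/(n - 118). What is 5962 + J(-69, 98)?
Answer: 1114893/187 ≈ 5962.0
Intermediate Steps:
J(n, h) = 1/(-118 + n)
5962 + J(-69, 98) = 5962 + 1/(-118 - 69) = 5962 + 1/(-187) = 5962 - 1/187 = 1114893/187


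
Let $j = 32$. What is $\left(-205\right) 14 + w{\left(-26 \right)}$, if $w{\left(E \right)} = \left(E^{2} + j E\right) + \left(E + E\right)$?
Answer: $-3078$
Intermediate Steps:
$w{\left(E \right)} = E^{2} + 34 E$ ($w{\left(E \right)} = \left(E^{2} + 32 E\right) + \left(E + E\right) = \left(E^{2} + 32 E\right) + 2 E = E^{2} + 34 E$)
$\left(-205\right) 14 + w{\left(-26 \right)} = \left(-205\right) 14 - 26 \left(34 - 26\right) = -2870 - 208 = -3078$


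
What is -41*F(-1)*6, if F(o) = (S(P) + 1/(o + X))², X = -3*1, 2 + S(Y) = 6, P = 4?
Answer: -27675/8 ≈ -3459.4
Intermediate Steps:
S(Y) = 4 (S(Y) = -2 + 6 = 4)
X = -3
F(o) = (4 + 1/(-3 + o))² (F(o) = (4 + 1/(o - 3))² = (4 + 1/(-3 + o))²)
-41*F(-1)*6 = -41*(-11 + 4*(-1))²/(-3 - 1)²*6 = -41*(-11 - 4)²/(-4)²*6 = -41*(-15)²/16*6 = -9225/16*6 = -27675/8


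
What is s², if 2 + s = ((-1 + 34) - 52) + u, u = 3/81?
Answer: 320356/729 ≈ 439.45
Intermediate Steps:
u = 1/27 (u = 3*(1/81) = 1/27 ≈ 0.037037)
s = -566/27 (s = -2 + (((-1 + 34) - 52) + 1/27) = -2 + ((33 - 52) + 1/27) = -2 + (-19 + 1/27) = -2 - 512/27 = -566/27 ≈ -20.963)
s² = (-566/27)² = 320356/729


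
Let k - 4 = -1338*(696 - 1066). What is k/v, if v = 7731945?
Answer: 495064/7731945 ≈ 0.064028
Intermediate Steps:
k = 495064 (k = 4 - 1338*(696 - 1066) = 4 - 1338*(-370) = 4 + 495060 = 495064)
k/v = 495064/7731945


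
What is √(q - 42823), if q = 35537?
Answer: I*√7286 ≈ 85.358*I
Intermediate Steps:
√(q - 42823) = √(35537 - 42823) = √(-7286) = I*√7286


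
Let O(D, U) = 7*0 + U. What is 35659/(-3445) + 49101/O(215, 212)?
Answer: 234533/1060 ≈ 221.26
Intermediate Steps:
O(D, U) = U (O(D, U) = 0 + U = U)
35659/(-3445) + 49101/O(215, 212) = 35659/(-3445) + 49101/212 = 35659*(-1/3445) + 49101*(1/212) = -2743/265 + 49101/212 = 234533/1060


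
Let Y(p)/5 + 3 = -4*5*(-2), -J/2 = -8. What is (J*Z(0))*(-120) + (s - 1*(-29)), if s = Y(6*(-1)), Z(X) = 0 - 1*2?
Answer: 4054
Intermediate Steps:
Z(X) = -2 (Z(X) = 0 - 2 = -2)
J = 16 (J = -2*(-8) = 16)
Y(p) = 185 (Y(p) = -15 + 5*(-4*5*(-2)) = -15 + 5*(-20*(-2)) = -15 + 5*40 = -15 + 200 = 185)
s = 185
(J*Z(0))*(-120) + (s - 1*(-29)) = (16*(-2))*(-120) + (185 - 1*(-29)) = -32*(-120) + (185 + 29) = 3840 + 214 = 4054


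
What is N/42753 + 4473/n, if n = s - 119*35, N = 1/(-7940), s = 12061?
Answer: 18076182071/31909129080 ≈ 0.56649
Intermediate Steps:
N = -1/7940 ≈ -0.00012594
n = 7896 (n = 12061 - 119*35 = 12061 - 1*4165 = 12061 - 4165 = 7896)
N/42753 + 4473/n = -1/7940/42753 + 4473/7896 = -1/7940*1/42753 + 4473*(1/7896) = -1/339458820 + 213/376 = 18076182071/31909129080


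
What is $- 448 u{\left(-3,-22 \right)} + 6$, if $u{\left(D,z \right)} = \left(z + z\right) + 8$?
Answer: $16134$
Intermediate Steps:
$u{\left(D,z \right)} = 8 + 2 z$ ($u{\left(D,z \right)} = 2 z + 8 = 8 + 2 z$)
$- 448 u{\left(-3,-22 \right)} + 6 = - 448 \left(8 + 2 \left(-22\right)\right) + 6 = - 448 \left(8 - 44\right) + 6 = \left(-448\right) \left(-36\right) + 6 = 16128 + 6 = 16134$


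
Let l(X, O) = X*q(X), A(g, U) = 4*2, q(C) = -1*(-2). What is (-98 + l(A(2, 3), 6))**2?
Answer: 6724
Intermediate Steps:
q(C) = 2
A(g, U) = 8
l(X, O) = 2*X (l(X, O) = X*2 = 2*X)
(-98 + l(A(2, 3), 6))**2 = (-98 + 2*8)**2 = (-98 + 16)**2 = (-82)**2 = 6724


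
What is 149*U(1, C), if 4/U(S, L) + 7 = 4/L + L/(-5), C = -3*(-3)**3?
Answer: -60345/2344 ≈ -25.744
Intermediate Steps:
C = 81 (C = -3*(-27) = 81)
U(S, L) = 4/(-7 + 4/L - L/5) (U(S, L) = 4/(-7 + (4/L + L/(-5))) = 4/(-7 + (4/L + L*(-1/5))) = 4/(-7 + (4/L - L/5)) = 4/(-7 + 4/L - L/5))
149*U(1, C) = 149*(-20*81/(-20 + 81**2 + 35*81)) = 149*(-20*81/(-20 + 6561 + 2835)) = 149*(-20*81/9376) = 149*(-20*81*1/9376) = 149*(-405/2344) = -60345/2344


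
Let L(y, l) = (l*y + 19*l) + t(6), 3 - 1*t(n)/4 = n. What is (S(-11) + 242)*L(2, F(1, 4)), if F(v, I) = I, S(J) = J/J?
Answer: 17496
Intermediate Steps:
S(J) = 1
t(n) = 12 - 4*n
L(y, l) = -12 + 19*l + l*y (L(y, l) = (l*y + 19*l) + (12 - 4*6) = (19*l + l*y) + (12 - 24) = (19*l + l*y) - 12 = -12 + 19*l + l*y)
(S(-11) + 242)*L(2, F(1, 4)) = (1 + 242)*(-12 + 19*4 + 4*2) = 243*(-12 + 76 + 8) = 243*72 = 17496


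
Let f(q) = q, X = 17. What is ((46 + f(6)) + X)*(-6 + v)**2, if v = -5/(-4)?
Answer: 24909/16 ≈ 1556.8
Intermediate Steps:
v = 5/4 (v = -5*(-1/4) = 5/4 ≈ 1.2500)
((46 + f(6)) + X)*(-6 + v)**2 = ((46 + 6) + 17)*(-6 + 5/4)**2 = (52 + 17)*(-19/4)**2 = 69*(361/16) = 24909/16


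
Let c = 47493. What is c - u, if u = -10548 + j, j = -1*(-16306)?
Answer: 41735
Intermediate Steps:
j = 16306
u = 5758 (u = -10548 + 16306 = 5758)
c - u = 47493 - 1*5758 = 47493 - 5758 = 41735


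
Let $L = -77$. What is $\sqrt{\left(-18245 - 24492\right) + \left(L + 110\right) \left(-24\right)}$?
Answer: $i \sqrt{43529} \approx 208.64 i$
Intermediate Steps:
$\sqrt{\left(-18245 - 24492\right) + \left(L + 110\right) \left(-24\right)} = \sqrt{\left(-18245 - 24492\right) + \left(-77 + 110\right) \left(-24\right)} = \sqrt{\left(-18245 - 24492\right) + 33 \left(-24\right)} = \sqrt{-42737 - 792} = \sqrt{-43529} = i \sqrt{43529}$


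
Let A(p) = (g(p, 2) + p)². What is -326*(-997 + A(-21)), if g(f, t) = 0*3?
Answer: 181256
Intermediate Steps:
g(f, t) = 0
A(p) = p² (A(p) = (0 + p)² = p²)
-326*(-997 + A(-21)) = -326*(-997 + (-21)²) = -326*(-997 + 441) = -326*(-556) = 181256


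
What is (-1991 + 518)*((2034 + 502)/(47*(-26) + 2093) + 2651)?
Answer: -3404923461/871 ≈ -3.9092e+6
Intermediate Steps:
(-1991 + 518)*((2034 + 502)/(47*(-26) + 2093) + 2651) = -1473*(2536/(-1222 + 2093) + 2651) = -1473*(2536/871 + 2651) = -1473*2311557/871 = -3404923461/871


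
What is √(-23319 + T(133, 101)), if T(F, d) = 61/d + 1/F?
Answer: I*√4207698019329/13433 ≈ 152.7*I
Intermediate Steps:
T(F, d) = 1/F + 61/d (T(F, d) = 61/d + 1/F = 1/F + 61/d)
√(-23319 + T(133, 101)) = √(-23319 + (1/133 + 61/101)) = √(-23319 + 8214/13433) = √(-313235913/13433) = I*√4207698019329/13433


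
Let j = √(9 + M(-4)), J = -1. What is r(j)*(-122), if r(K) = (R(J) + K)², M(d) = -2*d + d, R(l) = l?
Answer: -1708 + 244*√13 ≈ -828.25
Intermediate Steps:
M(d) = -d
j = √13 (j = √(9 - 1*(-4)) = √(9 + 4) = √13 ≈ 3.6056)
r(K) = (-1 + K)²
r(j)*(-122) = (-1 + √13)²*(-122) = -122*(-1 + √13)²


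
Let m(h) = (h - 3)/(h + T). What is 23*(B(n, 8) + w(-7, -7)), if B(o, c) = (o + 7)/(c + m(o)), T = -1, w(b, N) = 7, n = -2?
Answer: 5014/29 ≈ 172.90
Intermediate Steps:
m(h) = (-3 + h)/(-1 + h) (m(h) = (h - 3)/(h - 1) = (-3 + h)/(-1 + h))
B(o, c) = (7 + o)/(c + (-3 + o)/(-1 + o)) (B(o, c) = (o + 7)/(c + (-3 + o)/(-1 + o)) = (7 + o)/(c + (-3 + o)/(-1 + o)))
23*(B(n, 8) + w(-7, -7)) = 23*((-1 - 2)*(7 - 2)/(-3 - 2 + 8*(-1 - 2)) + 7) = 23*(-3*5/(-3 - 2 + 8*(-3)) + 7) = 23*(-3*5/(-3 - 2 - 24) + 7) = 23*(-3*5/(-29) + 7) = 23*(-1/29*(-3)*5 + 7) = 23*(15/29 + 7) = 23*(218/29) = 5014/29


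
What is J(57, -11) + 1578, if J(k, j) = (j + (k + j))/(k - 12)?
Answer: 14209/9 ≈ 1578.8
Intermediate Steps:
J(k, j) = (k + 2*j)/(-12 + k) (J(k, j) = (j + (j + k))/(-12 + k) = (k + 2*j)/(-12 + k))
J(57, -11) + 1578 = (57 + 2*(-11))/(-12 + 57) + 1578 = (57 - 22)/45 + 1578 = (1/45)*35 + 1578 = 7/9 + 1578 = 14209/9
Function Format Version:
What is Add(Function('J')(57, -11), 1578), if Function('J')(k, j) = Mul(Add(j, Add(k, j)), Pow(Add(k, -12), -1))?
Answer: Rational(14209, 9) ≈ 1578.8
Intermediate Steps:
Function('J')(k, j) = Mul(Pow(Add(-12, k), -1), Add(k, Mul(2, j))) (Function('J')(k, j) = Mul(Add(j, Add(j, k)), Pow(Add(-12, k), -1)) = Mul(Add(k, Mul(2, j)), Pow(Add(-12, k), -1)) = Mul(Pow(Add(-12, k), -1), Add(k, Mul(2, j))))
Add(Function('J')(57, -11), 1578) = Add(Mul(Pow(Add(-12, 57), -1), Add(57, Mul(2, -11))), 1578) = Add(Mul(Pow(45, -1), Add(57, -22)), 1578) = Add(Mul(Rational(1, 45), 35), 1578) = Add(Rational(7, 9), 1578) = Rational(14209, 9)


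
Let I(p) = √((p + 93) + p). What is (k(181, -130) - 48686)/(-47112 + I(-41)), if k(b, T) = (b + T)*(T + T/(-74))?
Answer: 13752511032/11731857103 + 291911*√11/11731857103 ≈ 1.1723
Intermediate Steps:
k(b, T) = 73*T*(T + b)/74 (k(b, T) = (T + b)*(T + T*(-1/74)) = (T + b)*(T - T/74) = (T + b)*(73*T/74) = 73*T*(T + b)/74)
I(p) = √(93 + 2*p) (I(p) = √((93 + p) + p) = √(93 + 2*p))
(k(181, -130) - 48686)/(-47112 + I(-41)) = ((73/74)*(-130)*(-130 + 181) - 48686)/(-47112 + √(93 + 2*(-41))) = ((73/74)*(-130)*51 - 48686)/(-47112 + √(93 - 82)) = (-241995/37 - 48686)/(-47112 + √11) = -2043377/(37*(-47112 + √11))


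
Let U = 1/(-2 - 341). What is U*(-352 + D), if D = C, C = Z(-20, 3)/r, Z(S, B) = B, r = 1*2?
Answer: 701/686 ≈ 1.0219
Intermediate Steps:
r = 2
U = -1/343 (U = 1/(-343) = -1/343 ≈ -0.0029155)
C = 3/2 ≈ 1.5000
D = 3/2 ≈ 1.5000
U*(-352 + D) = -(-352 + 3/2)/343 = -1/343*(-701/2) = 701/686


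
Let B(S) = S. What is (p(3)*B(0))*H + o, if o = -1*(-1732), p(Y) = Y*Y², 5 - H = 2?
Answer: 1732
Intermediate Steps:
H = 3 (H = 5 - 1*2 = 5 - 2 = 3)
p(Y) = Y³
o = 1732
(p(3)*B(0))*H + o = (3³*0)*3 + 1732 = (27*0)*3 + 1732 = 0*3 + 1732 = 0 + 1732 = 1732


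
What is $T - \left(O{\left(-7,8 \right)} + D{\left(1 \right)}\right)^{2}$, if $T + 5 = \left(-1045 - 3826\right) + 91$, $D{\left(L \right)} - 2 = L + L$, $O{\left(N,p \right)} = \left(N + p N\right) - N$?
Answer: $-7489$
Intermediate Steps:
$O{\left(N,p \right)} = N p$ ($O{\left(N,p \right)} = \left(N + N p\right) - N = N p$)
$D{\left(L \right)} = 2 + 2 L$ ($D{\left(L \right)} = 2 + \left(L + L\right) = 2 + 2 L$)
$T = -4785$ ($T = -5 + \left(\left(-1045 - 3826\right) + 91\right) = -5 + \left(-4871 + 91\right) = -5 - 4780 = -4785$)
$T - \left(O{\left(-7,8 \right)} + D{\left(1 \right)}\right)^{2} = -4785 - \left(\left(-7\right) 8 + \left(2 + 2 \cdot 1\right)\right)^{2} = -4785 - \left(-56 + \left(2 + 2\right)\right)^{2} = -4785 - \left(-56 + 4\right)^{2} = -4785 - \left(-52\right)^{2} = -4785 - 2704 = -7489$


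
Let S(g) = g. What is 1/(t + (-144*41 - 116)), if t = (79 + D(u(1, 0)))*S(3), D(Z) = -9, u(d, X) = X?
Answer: -1/5810 ≈ -0.00017212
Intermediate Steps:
t = 210 (t = (79 - 9)*3 = 70*3 = 210)
1/(t + (-144*41 - 116)) = 1/(210 + (-144*41 - 116)) = 1/(210 + (-5904 - 116)) = 1/(210 - 6020) = 1/(-5810) = -1/5810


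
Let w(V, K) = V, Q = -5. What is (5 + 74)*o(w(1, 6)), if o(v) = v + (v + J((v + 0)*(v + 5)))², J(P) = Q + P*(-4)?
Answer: 62015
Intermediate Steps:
J(P) = -5 - 4*P (J(P) = -5 + P*(-4) = -5 - 4*P)
o(v) = v + (-5 + v - 4*v*(5 + v))² (o(v) = v + (v + (-5 - 4*(v + 0)*(v + 5)))² = v + (v + (-5 - 4*v*(5 + v)))² = v + (-5 + v - 4*v*(5 + v))²)
(5 + 74)*o(w(1, 6)) = (5 + 74)*(1 + (5 - 1*1 + 4*1*(5 + 1))²) = 79*(1 + (5 - 1 + 4*1*6)²) = 79*(1 + (5 - 1 + 24)²) = 79*(1 + 28²) = 79*(1 + 784) = 79*785 = 62015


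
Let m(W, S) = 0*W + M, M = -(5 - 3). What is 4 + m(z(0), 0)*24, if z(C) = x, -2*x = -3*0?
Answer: -44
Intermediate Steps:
x = 0 (x = -(-3)*0/2 = -1/2*0 = 0)
M = -2 (M = -1*2 = -2)
z(C) = 0
m(W, S) = -2 (m(W, S) = 0*W - 2 = 0 - 2 = -2)
4 + m(z(0), 0)*24 = 4 - 2*24 = 4 - 48 = -44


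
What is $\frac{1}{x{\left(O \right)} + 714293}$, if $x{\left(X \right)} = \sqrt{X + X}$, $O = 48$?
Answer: $\frac{714293}{510214489753} - \frac{4 \sqrt{6}}{510214489753} \approx 1.4 \cdot 10^{-6}$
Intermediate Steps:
$x{\left(X \right)} = \sqrt{2} \sqrt{X}$ ($x{\left(X \right)} = \sqrt{2 X} = \sqrt{2} \sqrt{X}$)
$\frac{1}{x{\left(O \right)} + 714293} = \frac{1}{\sqrt{2} \sqrt{48} + 714293} = \frac{1}{\sqrt{2} \cdot 4 \sqrt{3} + 714293} = \frac{1}{4 \sqrt{6} + 714293} = \frac{1}{714293 + 4 \sqrt{6}}$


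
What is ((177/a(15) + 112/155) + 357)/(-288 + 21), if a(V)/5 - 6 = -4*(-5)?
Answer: -1447109/1076010 ≈ -1.3449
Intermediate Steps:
a(V) = 130 (a(V) = 30 + 5*(-4*(-5)) = 30 + 5*20 = 30 + 100 = 130)
((177/a(15) + 112/155) + 357)/(-288 + 21) = ((177/130 + 112/155) + 357)/(-288 + 21) = ((177*(1/130) + 112*(1/155)) + 357)/(-267) = ((177/130 + 112/155) + 357)*(-1/267) = (8399/4030 + 357)*(-1/267) = (1447109/4030)*(-1/267) = -1447109/1076010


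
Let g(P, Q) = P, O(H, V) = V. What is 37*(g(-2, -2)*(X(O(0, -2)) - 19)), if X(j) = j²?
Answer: 1110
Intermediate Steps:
37*(g(-2, -2)*(X(O(0, -2)) - 19)) = 37*(-2*((-2)² - 19)) = 37*(-2*(4 - 19)) = 37*(-2*(-15)) = 37*30 = 1110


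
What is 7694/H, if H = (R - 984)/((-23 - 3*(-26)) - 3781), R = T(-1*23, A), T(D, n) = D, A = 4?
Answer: 28667844/1007 ≈ 28469.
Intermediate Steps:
R = -23 (R = -1*23 = -23)
H = 1007/3726 (H = (-23 - 984)/((-23 - 3*(-26)) - 3781) = -1007/((-23 + 78) - 3781) = -1007/(55 - 3781) = -1007/(-3726) = -1007*(-1/3726) = 1007/3726 ≈ 0.27026)
7694/H = 7694/(1007/3726) = 7694*(3726/1007) = 28667844/1007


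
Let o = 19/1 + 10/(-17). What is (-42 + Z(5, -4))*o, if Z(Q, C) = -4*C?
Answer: -8138/17 ≈ -478.71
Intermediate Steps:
o = 313/17 (o = 19*1 + 10*(-1/17) = 19 - 10/17 = 313/17 ≈ 18.412)
(-42 + Z(5, -4))*o = (-42 - 4*(-4))*(313/17) = (-42 + 16)*(313/17) = -26*313/17 = -8138/17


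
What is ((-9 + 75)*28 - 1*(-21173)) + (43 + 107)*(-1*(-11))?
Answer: 24671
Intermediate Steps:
((-9 + 75)*28 - 1*(-21173)) + (43 + 107)*(-1*(-11)) = (66*28 + 21173) + 150*11 = (1848 + 21173) + 1650 = 23021 + 1650 = 24671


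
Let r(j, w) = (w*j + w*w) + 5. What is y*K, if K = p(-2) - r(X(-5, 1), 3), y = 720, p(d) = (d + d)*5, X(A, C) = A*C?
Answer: -13680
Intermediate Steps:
p(d) = 10*d (p(d) = (2*d)*5 = 10*d)
r(j, w) = 5 + w**2 + j*w (r(j, w) = (j*w + w**2) + 5 = (w**2 + j*w) + 5 = 5 + w**2 + j*w)
K = -19 (K = 10*(-2) - (5 + 3**2 - 5*1*3) = -20 - (5 + 9 - 5*3) = -20 - (5 + 9 - 15) = -20 - 1*(-1) = -20 + 1 = -19)
y*K = 720*(-19) = -13680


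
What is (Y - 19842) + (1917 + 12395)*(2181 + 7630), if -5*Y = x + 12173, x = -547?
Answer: 701964324/5 ≈ 1.4039e+8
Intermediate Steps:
Y = -11626/5 (Y = -(-547 + 12173)/5 = -⅕*11626 = -11626/5 ≈ -2325.2)
(Y - 19842) + (1917 + 12395)*(2181 + 7630) = (-11626/5 - 19842) + (1917 + 12395)*(2181 + 7630) = -110836/5 + 14312*9811 = -110836/5 + 140415032 = 701964324/5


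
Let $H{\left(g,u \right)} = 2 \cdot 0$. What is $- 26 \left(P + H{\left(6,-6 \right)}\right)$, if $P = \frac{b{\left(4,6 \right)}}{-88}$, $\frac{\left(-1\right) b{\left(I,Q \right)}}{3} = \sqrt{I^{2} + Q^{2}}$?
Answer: $- \frac{39 \sqrt{13}}{22} \approx -6.3917$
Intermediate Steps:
$b{\left(I,Q \right)} = - 3 \sqrt{I^{2} + Q^{2}}$
$P = \frac{3 \sqrt{13}}{44}$ ($P = \frac{\left(-3\right) \sqrt{4^{2} + 6^{2}}}{-88} = - 3 \sqrt{16 + 36} \left(- \frac{1}{88}\right) = - 3 \sqrt{52} \left(- \frac{1}{88}\right) = - 3 \cdot 2 \sqrt{13} \left(- \frac{1}{88}\right) = - 6 \sqrt{13} \left(- \frac{1}{88}\right) = \frac{3 \sqrt{13}}{44} \approx 0.24583$)
$H{\left(g,u \right)} = 0$
$- 26 \left(P + H{\left(6,-6 \right)}\right) = - 26 \left(\frac{3 \sqrt{13}}{44} + 0\right) = - 26 \frac{3 \sqrt{13}}{44} = - \frac{39 \sqrt{13}}{22}$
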